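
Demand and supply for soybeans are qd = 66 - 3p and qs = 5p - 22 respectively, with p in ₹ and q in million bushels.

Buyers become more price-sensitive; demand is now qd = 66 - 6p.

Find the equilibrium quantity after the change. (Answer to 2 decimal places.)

18.00

Initially, 66 - 3p = 5p - 22, so 88 = 8p and p = 11, q = 33.
The shock moves the curves to qd = 66 - 6p and qs = 5p - 22.
Setting them equal: 66 - 6p = 5p - 22 → 88 = 11p, so p = 8 and q = 18.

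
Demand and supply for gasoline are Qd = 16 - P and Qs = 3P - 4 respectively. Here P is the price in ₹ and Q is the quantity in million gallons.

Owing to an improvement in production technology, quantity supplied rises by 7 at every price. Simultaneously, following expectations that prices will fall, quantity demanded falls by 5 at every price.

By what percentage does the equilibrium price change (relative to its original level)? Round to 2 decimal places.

-60.00

Original equilibrium: 16 - P = 3P - 4 gives 20 = 4P, so P = 5 and Q = 11.
The new curves are Qd = 11 - P (demand) and Qs = 3P + 3 (supply).
New equilibrium: 11 - P = 3P + 3 ⇒ 8 = 4P ⇒ P = 2, Q = 9.
%ΔP = (2 − 5) / 5 × 100 = -60.00%.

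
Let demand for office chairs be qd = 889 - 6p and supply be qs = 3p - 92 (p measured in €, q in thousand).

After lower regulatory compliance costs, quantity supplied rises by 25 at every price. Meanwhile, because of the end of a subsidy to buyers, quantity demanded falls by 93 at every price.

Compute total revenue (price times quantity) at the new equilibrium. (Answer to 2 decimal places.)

Solve the original market: 889 - 6p = 3p - 92, hence p = 109 and q = 235.
The new curves are qd = 796 - 6p (demand) and qs = 3p - 67 (supply).
Setting them equal: 796 - 6p = 3p - 67 → 863 = 9p, so p = 863/9 ≈ 95.8889 and q = 662/3 ≈ 220.6667.
New expenditure = 95.8889 × 220.6667 = 21159.48.

21159.48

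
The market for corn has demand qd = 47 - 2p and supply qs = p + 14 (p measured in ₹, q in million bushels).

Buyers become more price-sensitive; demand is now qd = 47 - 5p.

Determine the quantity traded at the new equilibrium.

Initially, 47 - 2p = p + 14, so 33 = 3p and p = 11, q = 25.
With the change applied: demand qd = 47 - 5p, supply qs = p + 14.
Equate the new curves: 47 - 5p = p + 14, giving 33 = 6p, p = 5.5, q = 19.5.

19.5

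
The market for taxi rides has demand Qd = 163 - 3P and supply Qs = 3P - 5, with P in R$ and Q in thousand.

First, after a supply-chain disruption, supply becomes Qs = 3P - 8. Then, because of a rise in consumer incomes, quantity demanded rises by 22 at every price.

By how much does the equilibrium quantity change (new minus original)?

Before the shock: 163 - 3P = 3P - 5 ⇒ 168 = 6P ⇒ P = 28, Q = 79.
The shock moves the curves to Qd = 185 - 3P and Qs = 3P - 8.
Setting them equal: 185 - 3P = 3P - 8 → 193 = 6P, so P = 193/6 ≈ 32.1667 and Q = 88.5.
ΔQ = 88.5 − 79 = +9.5.

+9.5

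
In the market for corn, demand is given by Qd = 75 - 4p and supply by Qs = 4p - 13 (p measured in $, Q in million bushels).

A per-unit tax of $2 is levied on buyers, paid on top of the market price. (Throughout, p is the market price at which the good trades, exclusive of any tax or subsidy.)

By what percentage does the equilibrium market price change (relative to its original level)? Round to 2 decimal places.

-9.09

Before the shock: 75 - 4p = 4p - 13 ⇒ 88 = 8p ⇒ p = 11, Q = 31.
Since buyers pay the price plus the tax, the effective demand curve becomes Qd = 67 - 4p.
New equilibrium: 67 - 4p = 4p - 13 ⇒ 80 = 8p ⇒ p = 10, Q = 27.
%Δp = (10 − 11) / 11 × 100 = -9.09%.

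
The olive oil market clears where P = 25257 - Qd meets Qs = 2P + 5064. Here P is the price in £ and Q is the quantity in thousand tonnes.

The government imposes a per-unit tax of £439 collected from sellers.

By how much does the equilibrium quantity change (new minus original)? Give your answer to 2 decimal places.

-292.67

Original equilibrium: 25257 - P = 2P + 5064 gives 20193 = 3P, so P = 6731 and Q = 18526.
Since sellers keep the price net of the tax, the effective supply curve becomes Qs = 2P + 4186.
Setting them equal: 25257 - P = 2P + 4186 → 21071 = 3P, so P = 21071/3 ≈ 7023.6667 and Q = 54700/3 ≈ 18233.3333.
ΔQ = 18233.3333 − 18526 = -292.67.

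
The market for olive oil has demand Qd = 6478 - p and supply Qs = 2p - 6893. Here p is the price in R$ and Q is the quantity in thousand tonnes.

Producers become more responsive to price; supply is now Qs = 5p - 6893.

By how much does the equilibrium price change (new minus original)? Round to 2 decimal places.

-2228.50

Before the shock: 6478 - p = 2p - 6893 ⇒ 13371 = 3p ⇒ p = 4457, Q = 2021.
After the shift, demand is Qd = 6478 - p and supply is Qs = 5p - 6893.
Equate the new curves: 6478 - p = 5p - 6893, giving 13371 = 6p, p = 2228.5, Q = 4249.5.
Δp = 2228.5 − 4457 = -2228.50.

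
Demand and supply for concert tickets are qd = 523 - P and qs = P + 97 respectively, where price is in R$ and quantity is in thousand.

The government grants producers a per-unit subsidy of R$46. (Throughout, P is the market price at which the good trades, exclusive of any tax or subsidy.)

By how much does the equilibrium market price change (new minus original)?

-23

Before the shock: 523 - P = P + 97 ⇒ 426 = 2P ⇒ P = 213, q = 310.
Since sellers receive the price plus the subsidy, the effective supply curve becomes qs = P + 143.
New equilibrium: 523 - P = P + 143 ⇒ 380 = 2P ⇒ P = 190, q = 333.
ΔP = 190 − 213 = -23.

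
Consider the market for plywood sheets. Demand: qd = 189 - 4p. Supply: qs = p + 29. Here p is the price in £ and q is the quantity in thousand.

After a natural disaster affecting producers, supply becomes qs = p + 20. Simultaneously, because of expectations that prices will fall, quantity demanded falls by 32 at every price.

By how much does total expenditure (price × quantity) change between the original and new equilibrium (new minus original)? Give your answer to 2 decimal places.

-653.24

Solve the original market: 189 - 4p = p + 29, hence p = 32 and q = 61.
The new curves are qd = 157 - 4p (demand) and qs = p + 20 (supply).
Clearing the new market: 157 - 4p = p + 20, so p = 27.4 and q = 47.4.
Expenditure moves from 32×61 = 1952 to 27.4×47.4 = 1298.76; change = -653.24.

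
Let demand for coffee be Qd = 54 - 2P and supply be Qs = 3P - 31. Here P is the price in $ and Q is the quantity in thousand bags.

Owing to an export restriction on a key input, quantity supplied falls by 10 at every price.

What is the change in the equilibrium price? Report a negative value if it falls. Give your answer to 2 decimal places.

+2.00

Before the shock: 54 - 2P = 3P - 31 ⇒ 85 = 5P ⇒ P = 17, Q = 20.
The shock moves the curves to Qd = 54 - 2P and Qs = 3P - 41.
New equilibrium: 54 - 2P = 3P - 41 ⇒ 95 = 5P ⇒ P = 19, Q = 16.
ΔP = 19 − 17 = +2.00.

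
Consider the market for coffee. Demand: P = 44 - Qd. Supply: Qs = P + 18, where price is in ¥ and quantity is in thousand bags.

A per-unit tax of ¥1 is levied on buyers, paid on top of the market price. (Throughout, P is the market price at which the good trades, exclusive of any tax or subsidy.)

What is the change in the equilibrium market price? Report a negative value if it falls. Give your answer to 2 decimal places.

-0.50

Original equilibrium: 44 - P = P + 18 gives 26 = 2P, so P = 13 and Q = 31.
Since buyers pay the price plus the tax, the effective demand curve becomes Qd = 43 - P.
Setting them equal: 43 - P = P + 18 → 25 = 2P, so P = 12.5 and Q = 30.5.
ΔP = 12.5 − 13 = -0.50.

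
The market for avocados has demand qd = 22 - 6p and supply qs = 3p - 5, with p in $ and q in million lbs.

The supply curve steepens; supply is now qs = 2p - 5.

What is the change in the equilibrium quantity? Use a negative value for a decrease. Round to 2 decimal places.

Original equilibrium: 22 - 6p = 3p - 5 gives 27 = 9p, so p = 3 and q = 4.
After the shift, demand is qd = 22 - 6p and supply is qs = 2p - 5.
New equilibrium: 22 - 6p = 2p - 5 ⇒ 27 = 8p ⇒ p = 3.375, q = 1.75.
Δq = 1.75 − 4 = -2.25.

-2.25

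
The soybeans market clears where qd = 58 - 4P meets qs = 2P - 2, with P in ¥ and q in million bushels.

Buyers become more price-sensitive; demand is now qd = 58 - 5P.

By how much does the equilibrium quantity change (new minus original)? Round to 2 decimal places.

Initially, 58 - 4P = 2P - 2, so 60 = 6P and P = 10, q = 18.
The new curves are qd = 58 - 5P (demand) and qs = 2P - 2 (supply).
Equate the new curves: 58 - 5P = 2P - 2, giving 60 = 7P, P = 60/7 ≈ 8.5714, q = 106/7 ≈ 15.1429.
Δq = 15.1429 − 18 = -2.86.

-2.86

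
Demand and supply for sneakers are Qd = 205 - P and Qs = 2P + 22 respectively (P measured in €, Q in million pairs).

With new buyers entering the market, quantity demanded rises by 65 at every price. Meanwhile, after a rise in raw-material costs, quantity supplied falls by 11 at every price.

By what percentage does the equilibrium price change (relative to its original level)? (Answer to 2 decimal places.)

+41.53

Original equilibrium: 205 - P = 2P + 22 gives 183 = 3P, so P = 61 and Q = 144.
After the shift, demand is Qd = 270 - P and supply is Qs = 2P + 11.
Setting them equal: 270 - P = 2P + 11 → 259 = 3P, so P = 259/3 ≈ 86.3333 and Q = 551/3 ≈ 183.6667.
%ΔP = (86.3333 − 61) / 61 × 100 = +41.53%.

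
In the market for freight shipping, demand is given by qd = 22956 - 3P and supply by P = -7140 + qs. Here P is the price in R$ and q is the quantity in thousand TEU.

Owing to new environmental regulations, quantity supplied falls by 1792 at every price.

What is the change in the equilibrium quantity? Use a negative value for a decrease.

-1344

Solve the original market: 22956 - 3P = P + 7140, hence P = 3954 and q = 11094.
The new curves are qd = 22956 - 3P (demand) and qs = P + 5348 (supply).
Clearing the new market: 22956 - 3P = P + 5348, so P = 4402 and q = 9750.
Δq = 9750 − 11094 = -1344.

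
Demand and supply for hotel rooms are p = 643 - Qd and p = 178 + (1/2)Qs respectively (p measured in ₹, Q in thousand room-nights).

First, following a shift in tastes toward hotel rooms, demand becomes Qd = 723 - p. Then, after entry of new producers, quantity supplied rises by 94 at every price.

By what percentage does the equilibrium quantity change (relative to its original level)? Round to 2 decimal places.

Solve the original market: 643 - p = 2p - 356, hence p = 333 and Q = 310.
The shock moves the curves to Qd = 723 - p and Qs = 2p - 262.
Equate the new curves: 723 - p = 2p - 262, giving 985 = 3p, p = 985/3 ≈ 328.3333, Q = 1184/3 ≈ 394.6667.
%ΔQ = (394.6667 − 310) / 310 × 100 = +27.31%.

+27.31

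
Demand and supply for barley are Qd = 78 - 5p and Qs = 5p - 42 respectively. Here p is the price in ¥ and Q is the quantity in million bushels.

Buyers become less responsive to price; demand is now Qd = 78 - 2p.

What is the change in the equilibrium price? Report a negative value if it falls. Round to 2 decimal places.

+5.14

Initially, 78 - 5p = 5p - 42, so 120 = 10p and p = 12, Q = 18.
The shock moves the curves to Qd = 78 - 2p and Qs = 5p - 42.
Setting them equal: 78 - 2p = 5p - 42 → 120 = 7p, so p = 120/7 ≈ 17.1429 and Q = 306/7 ≈ 43.7143.
Δp = 17.1429 − 12 = +5.14.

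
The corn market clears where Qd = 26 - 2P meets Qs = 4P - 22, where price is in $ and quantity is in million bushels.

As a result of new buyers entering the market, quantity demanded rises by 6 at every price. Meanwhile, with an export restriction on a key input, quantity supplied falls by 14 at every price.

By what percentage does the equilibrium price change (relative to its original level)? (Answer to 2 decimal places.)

Initially, 26 - 2P = 4P - 22, so 48 = 6P and P = 8, Q = 10.
With the change applied: demand Qd = 32 - 2P, supply Qs = 4P - 36.
New equilibrium: 32 - 2P = 4P - 36 ⇒ 68 = 6P ⇒ P = 34/3 ≈ 11.3333, Q = 28/3 ≈ 9.3333.
%ΔP = (11.3333 − 8) / 8 × 100 = +41.67%.

+41.67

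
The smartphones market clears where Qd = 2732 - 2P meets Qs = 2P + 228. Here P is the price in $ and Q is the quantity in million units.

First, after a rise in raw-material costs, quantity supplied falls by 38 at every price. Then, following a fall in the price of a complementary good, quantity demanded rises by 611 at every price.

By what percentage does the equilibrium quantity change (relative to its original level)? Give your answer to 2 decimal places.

+19.36

Before the shock: 2732 - 2P = 2P + 228 ⇒ 2504 = 4P ⇒ P = 626, Q = 1480.
The shock moves the curves to Qd = 3343 - 2P and Qs = 2P + 190.
Setting them equal: 3343 - 2P = 2P + 190 → 3153 = 4P, so P = 788.25 and Q = 1766.5.
%ΔQ = (1766.5 − 1480) / 1480 × 100 = +19.36%.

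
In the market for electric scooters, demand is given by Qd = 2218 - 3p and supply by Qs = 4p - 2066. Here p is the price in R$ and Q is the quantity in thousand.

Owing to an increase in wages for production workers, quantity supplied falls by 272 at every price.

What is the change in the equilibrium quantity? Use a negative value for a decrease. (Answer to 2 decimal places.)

Original equilibrium: 2218 - 3p = 4p - 2066 gives 4284 = 7p, so p = 612 and Q = 382.
The shock moves the curves to Qd = 2218 - 3p and Qs = 4p - 2338.
Clearing the new market: 2218 - 3p = 4p - 2338, so p = 4556/7 ≈ 650.8571 and Q = 1858/7 ≈ 265.4286.
ΔQ = 265.4286 − 382 = -116.57.

-116.57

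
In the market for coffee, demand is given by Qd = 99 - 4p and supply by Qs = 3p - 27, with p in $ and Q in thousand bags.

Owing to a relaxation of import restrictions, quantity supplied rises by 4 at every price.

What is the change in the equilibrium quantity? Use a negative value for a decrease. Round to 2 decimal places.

+2.29

Original equilibrium: 99 - 4p = 3p - 27 gives 126 = 7p, so p = 18 and Q = 27.
The new curves are Qd = 99 - 4p (demand) and Qs = 3p - 23 (supply).
New equilibrium: 99 - 4p = 3p - 23 ⇒ 122 = 7p ⇒ p = 122/7 ≈ 17.4286, Q = 205/7 ≈ 29.2857.
ΔQ = 29.2857 − 27 = +2.29.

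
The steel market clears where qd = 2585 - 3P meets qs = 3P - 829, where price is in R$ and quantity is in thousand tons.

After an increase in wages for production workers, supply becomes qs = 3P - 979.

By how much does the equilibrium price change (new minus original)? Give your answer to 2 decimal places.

Initially, 2585 - 3P = 3P - 829, so 3414 = 6P and P = 569, q = 878.
The new curves are qd = 2585 - 3P (demand) and qs = 3P - 979 (supply).
Clearing the new market: 2585 - 3P = 3P - 979, so P = 594 and q = 803.
ΔP = 594 − 569 = +25.00.

+25.00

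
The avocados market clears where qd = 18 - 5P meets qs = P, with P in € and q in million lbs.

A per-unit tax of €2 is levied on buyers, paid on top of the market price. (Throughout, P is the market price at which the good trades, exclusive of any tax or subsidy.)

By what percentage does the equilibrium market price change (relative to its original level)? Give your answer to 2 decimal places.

Solve the original market: 18 - 5P = P, hence P = 3 and q = 3.
Since buyers pay the price plus the tax, the effective demand curve becomes qd = 8 - 5P.
Equate the new curves: 8 - 5P = P, giving 8 = 6P, P = 4/3 ≈ 1.3333, q = 4/3 ≈ 1.3333.
%ΔP = (1.3333 − 3) / 3 × 100 = -55.56%.

-55.56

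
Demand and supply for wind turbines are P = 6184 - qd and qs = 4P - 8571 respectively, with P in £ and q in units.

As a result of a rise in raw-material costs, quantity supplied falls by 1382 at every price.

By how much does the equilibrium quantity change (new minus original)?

-276.4

Before the shock: 6184 - P = 4P - 8571 ⇒ 14755 = 5P ⇒ P = 2951, q = 3233.
The new curves are qd = 6184 - P (demand) and qs = 4P - 9953 (supply).
Equate the new curves: 6184 - P = 4P - 9953, giving 16137 = 5P, P = 3227.4, q = 2956.6.
Δq = 2956.6 − 3233 = -276.4.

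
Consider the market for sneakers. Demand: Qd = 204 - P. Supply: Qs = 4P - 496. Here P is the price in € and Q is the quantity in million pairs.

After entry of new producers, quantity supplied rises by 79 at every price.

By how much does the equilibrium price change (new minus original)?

-15.8

Before the shock: 204 - P = 4P - 496 ⇒ 700 = 5P ⇒ P = 140, Q = 64.
The new curves are Qd = 204 - P (demand) and Qs = 4P - 417 (supply).
Setting them equal: 204 - P = 4P - 417 → 621 = 5P, so P = 124.2 and Q = 79.8.
ΔP = 124.2 − 140 = -15.8.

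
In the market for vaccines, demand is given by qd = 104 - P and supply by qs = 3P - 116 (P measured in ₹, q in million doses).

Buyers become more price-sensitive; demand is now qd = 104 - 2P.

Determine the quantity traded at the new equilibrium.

Initially, 104 - P = 3P - 116, so 220 = 4P and P = 55, q = 49.
After the shift, demand is qd = 104 - 2P and supply is qs = 3P - 116.
Setting them equal: 104 - 2P = 3P - 116 → 220 = 5P, so P = 44 and q = 16.

16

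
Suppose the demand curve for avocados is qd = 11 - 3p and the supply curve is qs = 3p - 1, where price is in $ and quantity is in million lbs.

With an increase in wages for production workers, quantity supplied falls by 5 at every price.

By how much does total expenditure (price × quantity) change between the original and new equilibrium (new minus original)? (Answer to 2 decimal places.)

Initially, 11 - 3p = 3p - 1, so 12 = 6p and p = 2, q = 5.
After the shift, demand is qd = 11 - 3p and supply is qs = 3p - 6.
Setting them equal: 11 - 3p = 3p - 6 → 17 = 6p, so p = 17/6 ≈ 2.8333 and q = 2.5.
Expenditure moves from 2×5 = 10 to 2.8333×2.5 = 7.0833; change = -2.92.

-2.92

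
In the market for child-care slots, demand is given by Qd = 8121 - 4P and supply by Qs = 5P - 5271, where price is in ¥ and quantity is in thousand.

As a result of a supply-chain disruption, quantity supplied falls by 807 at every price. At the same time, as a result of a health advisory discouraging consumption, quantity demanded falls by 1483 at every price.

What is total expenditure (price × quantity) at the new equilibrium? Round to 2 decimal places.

1393736.40

Initially, 8121 - 4P = 5P - 5271, so 13392 = 9P and P = 1488, Q = 2169.
After the shift, demand is Qd = 6638 - 4P and supply is Qs = 5P - 6078.
Equate the new curves: 6638 - 4P = 5P - 6078, giving 12716 = 9P, P = 12716/9 ≈ 1412.8889, Q = 8878/9 ≈ 986.4444.
New expenditure = 1412.8889 × 986.4444 = 1393736.40.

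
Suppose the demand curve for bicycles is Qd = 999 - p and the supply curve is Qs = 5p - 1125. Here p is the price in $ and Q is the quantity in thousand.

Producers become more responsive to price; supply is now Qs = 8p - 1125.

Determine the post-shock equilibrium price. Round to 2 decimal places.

Before the shock: 999 - p = 5p - 1125 ⇒ 2124 = 6p ⇒ p = 354, Q = 645.
After the shift, demand is Qd = 999 - p and supply is Qs = 8p - 1125.
New equilibrium: 999 - p = 8p - 1125 ⇒ 2124 = 9p ⇒ p = 236, Q = 763.

236.00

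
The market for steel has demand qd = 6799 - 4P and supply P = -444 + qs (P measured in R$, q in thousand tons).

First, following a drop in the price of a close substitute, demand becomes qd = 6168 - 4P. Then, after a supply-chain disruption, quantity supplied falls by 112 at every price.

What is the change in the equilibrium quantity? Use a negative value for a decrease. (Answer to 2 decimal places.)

Before the shock: 6799 - 4P = P + 444 ⇒ 6355 = 5P ⇒ P = 1271, q = 1715.
The new curves are qd = 6168 - 4P (demand) and qs = P + 332 (supply).
New equilibrium: 6168 - 4P = P + 332 ⇒ 5836 = 5P ⇒ P = 1167.2, q = 1499.2.
Δq = 1499.2 − 1715 = -215.80.

-215.80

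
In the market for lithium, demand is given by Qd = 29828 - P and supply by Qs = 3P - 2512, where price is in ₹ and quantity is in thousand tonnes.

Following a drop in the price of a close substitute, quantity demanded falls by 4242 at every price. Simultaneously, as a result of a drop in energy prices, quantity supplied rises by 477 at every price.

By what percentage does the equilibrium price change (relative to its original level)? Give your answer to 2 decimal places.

Before the shock: 29828 - P = 3P - 2512 ⇒ 32340 = 4P ⇒ P = 8085, Q = 21743.
The new curves are Qd = 25586 - P (demand) and Qs = 3P - 2035 (supply).
Clearing the new market: 25586 - P = 3P - 2035, so P = 6905.25 and Q = 18680.75.
%ΔP = (6905.25 − 8085) / 8085 × 100 = -14.59%.

-14.59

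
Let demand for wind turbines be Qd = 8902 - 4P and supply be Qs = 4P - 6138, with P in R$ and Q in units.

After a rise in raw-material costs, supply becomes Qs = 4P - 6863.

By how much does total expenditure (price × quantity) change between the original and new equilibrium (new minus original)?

Initially, 8902 - 4P = 4P - 6138, so 15040 = 8P and P = 1880, Q = 1382.
The new curves are Qd = 8902 - 4P (demand) and Qs = 4P - 6863 (supply).
Setting them equal: 8902 - 4P = 4P - 6863 → 15765 = 8P, so P = 1970.625 and Q = 1019.5.
Expenditure moves from 1880×1382 = 2598160 to 1970.625×1019.5 = 2009052.1875; change = -589107.8125.

-589107.8125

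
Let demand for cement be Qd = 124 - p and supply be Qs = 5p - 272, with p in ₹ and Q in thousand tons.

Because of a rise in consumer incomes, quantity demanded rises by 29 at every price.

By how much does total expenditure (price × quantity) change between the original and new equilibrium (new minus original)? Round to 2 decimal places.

Before the shock: 124 - p = 5p - 272 ⇒ 396 = 6p ⇒ p = 66, Q = 58.
The shock moves the curves to Qd = 153 - p and Qs = 5p - 272.
Clearing the new market: 153 - p = 5p - 272, so p = 425/6 ≈ 70.8333 and Q = 493/6 ≈ 82.1667.
Expenditure moves from 66×58 = 3828 to 70.8333×82.1667 = 5820.1389; change = +1992.14.

+1992.14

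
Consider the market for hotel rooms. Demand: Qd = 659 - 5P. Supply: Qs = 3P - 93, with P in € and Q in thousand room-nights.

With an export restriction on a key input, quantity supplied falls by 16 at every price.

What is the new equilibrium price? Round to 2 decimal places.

Initially, 659 - 5P = 3P - 93, so 752 = 8P and P = 94, Q = 189.
With the change applied: demand Qd = 659 - 5P, supply Qs = 3P - 109.
Equate the new curves: 659 - 5P = 3P - 109, giving 768 = 8P, P = 96, Q = 179.

96.00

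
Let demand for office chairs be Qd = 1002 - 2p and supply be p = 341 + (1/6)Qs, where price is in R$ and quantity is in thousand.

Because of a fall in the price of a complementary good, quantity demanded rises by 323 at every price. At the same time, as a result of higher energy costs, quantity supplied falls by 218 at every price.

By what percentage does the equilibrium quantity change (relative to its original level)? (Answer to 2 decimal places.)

Solve the original market: 1002 - 2p = 6p - 2046, hence p = 381 and Q = 240.
After the shift, demand is Qd = 1325 - 2p and supply is Qs = 6p - 2264.
Clearing the new market: 1325 - 2p = 6p - 2264, so p = 448.625 and Q = 427.75.
%ΔQ = (427.75 − 240) / 240 × 100 = +78.23%.

+78.23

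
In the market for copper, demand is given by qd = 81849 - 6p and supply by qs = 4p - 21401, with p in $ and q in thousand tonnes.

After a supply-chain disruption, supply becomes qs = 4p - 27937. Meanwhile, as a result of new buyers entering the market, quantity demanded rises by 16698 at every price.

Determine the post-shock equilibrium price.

12648.4

Solve the original market: 81849 - 6p = 4p - 21401, hence p = 10325 and q = 19899.
With the change applied: demand qd = 98547 - 6p, supply qs = 4p - 27937.
New equilibrium: 98547 - 6p = 4p - 27937 ⇒ 126484 = 10p ⇒ p = 12648.4, q = 22656.6.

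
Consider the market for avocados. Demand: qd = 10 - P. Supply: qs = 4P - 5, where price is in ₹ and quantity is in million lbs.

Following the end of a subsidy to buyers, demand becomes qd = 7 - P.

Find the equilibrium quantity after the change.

4.6

Initially, 10 - P = 4P - 5, so 15 = 5P and P = 3, q = 7.
The shock moves the curves to qd = 7 - P and qs = 4P - 5.
Setting them equal: 7 - P = 4P - 5 → 12 = 5P, so P = 2.4 and q = 4.6.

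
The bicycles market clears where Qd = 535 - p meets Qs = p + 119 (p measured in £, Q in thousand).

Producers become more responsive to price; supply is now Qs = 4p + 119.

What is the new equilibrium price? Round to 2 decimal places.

83.20

Before the shock: 535 - p = p + 119 ⇒ 416 = 2p ⇒ p = 208, Q = 327.
After the shift, demand is Qd = 535 - p and supply is Qs = 4p + 119.
Clearing the new market: 535 - p = 4p + 119, so p = 83.2 and Q = 451.8.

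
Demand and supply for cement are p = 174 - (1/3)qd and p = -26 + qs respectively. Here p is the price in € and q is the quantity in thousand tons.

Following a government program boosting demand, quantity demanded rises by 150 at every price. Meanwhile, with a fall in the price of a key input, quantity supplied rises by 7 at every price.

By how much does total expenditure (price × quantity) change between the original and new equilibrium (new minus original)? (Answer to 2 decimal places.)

+12191.81

Solve the original market: 522 - 3p = p + 26, hence p = 124 and q = 150.
The new curves are qd = 672 - 3p (demand) and qs = p + 33 (supply).
Equate the new curves: 672 - 3p = p + 33, giving 639 = 4p, p = 159.75, q = 192.75.
Expenditure moves from 124×150 = 18600 to 159.75×192.75 = 30791.8125; change = +12191.81.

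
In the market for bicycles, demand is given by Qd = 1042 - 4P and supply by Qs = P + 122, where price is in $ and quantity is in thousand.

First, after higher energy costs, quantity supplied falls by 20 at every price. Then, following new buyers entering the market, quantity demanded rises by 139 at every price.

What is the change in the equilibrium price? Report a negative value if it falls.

Initially, 1042 - 4P = P + 122, so 920 = 5P and P = 184, Q = 306.
The new curves are Qd = 1181 - 4P (demand) and Qs = P + 102 (supply).
Clearing the new market: 1181 - 4P = P + 102, so P = 215.8 and Q = 317.8.
ΔP = 215.8 − 184 = +31.8.

+31.8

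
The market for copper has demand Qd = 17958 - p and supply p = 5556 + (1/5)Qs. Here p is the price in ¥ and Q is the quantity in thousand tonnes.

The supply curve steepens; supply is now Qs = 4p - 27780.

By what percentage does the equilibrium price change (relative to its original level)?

+20

Original equilibrium: 17958 - p = 5p - 27780 gives 45738 = 6p, so p = 7623 and Q = 10335.
The shock moves the curves to Qd = 17958 - p and Qs = 4p - 27780.
Setting them equal: 17958 - p = 4p - 27780 → 45738 = 5p, so p = 9147.6 and Q = 8810.4.
%Δp = (9147.6 − 7623) / 7623 × 100 = +20%.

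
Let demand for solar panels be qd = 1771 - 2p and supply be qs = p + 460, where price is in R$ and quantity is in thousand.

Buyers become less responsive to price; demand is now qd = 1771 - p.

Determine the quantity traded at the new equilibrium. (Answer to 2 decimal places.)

1115.50

Before the shock: 1771 - 2p = p + 460 ⇒ 1311 = 3p ⇒ p = 437, q = 897.
The new curves are qd = 1771 - p (demand) and qs = p + 460 (supply).
New equilibrium: 1771 - p = p + 460 ⇒ 1311 = 2p ⇒ p = 655.5, q = 1115.5.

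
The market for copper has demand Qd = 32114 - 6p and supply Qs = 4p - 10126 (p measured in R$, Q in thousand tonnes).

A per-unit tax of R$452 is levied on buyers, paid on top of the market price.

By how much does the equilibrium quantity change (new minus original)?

-1084.8

Initially, 32114 - 6p = 4p - 10126, so 42240 = 10p and p = 4224, Q = 6770.
Since buyers pay the price plus the tax, the effective demand curve becomes Qd = 29402 - 6p.
Clearing the new market: 29402 - 6p = 4p - 10126, so p = 3952.8 and Q = 5685.2.
ΔQ = 5685.2 − 6770 = -1084.8.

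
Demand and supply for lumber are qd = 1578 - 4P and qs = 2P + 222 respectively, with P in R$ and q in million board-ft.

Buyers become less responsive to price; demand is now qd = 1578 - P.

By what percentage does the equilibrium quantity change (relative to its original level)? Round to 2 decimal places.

Initially, 1578 - 4P = 2P + 222, so 1356 = 6P and P = 226, q = 674.
With the change applied: demand qd = 1578 - P, supply qs = 2P + 222.
Clearing the new market: 1578 - P = 2P + 222, so P = 452 and q = 1126.
%Δq = (1126 − 674) / 674 × 100 = +67.06%.

+67.06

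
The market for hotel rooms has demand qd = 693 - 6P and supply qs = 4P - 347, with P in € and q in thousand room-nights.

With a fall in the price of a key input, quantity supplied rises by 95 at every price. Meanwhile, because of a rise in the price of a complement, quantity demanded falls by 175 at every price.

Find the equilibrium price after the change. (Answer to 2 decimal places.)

77.00

Initially, 693 - 6P = 4P - 347, so 1040 = 10P and P = 104, q = 69.
The new curves are qd = 518 - 6P (demand) and qs = 4P - 252 (supply).
Setting them equal: 518 - 6P = 4P - 252 → 770 = 10P, so P = 77 and q = 56.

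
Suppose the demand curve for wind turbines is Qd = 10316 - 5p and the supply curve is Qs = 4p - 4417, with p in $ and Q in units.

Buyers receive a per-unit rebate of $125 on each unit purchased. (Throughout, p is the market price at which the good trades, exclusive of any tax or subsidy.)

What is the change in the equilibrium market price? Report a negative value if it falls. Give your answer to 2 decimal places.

+69.44

Before the shock: 10316 - 5p = 4p - 4417 ⇒ 14733 = 9p ⇒ p = 1637, Q = 2131.
Since buyers' out-of-pocket price is the market price minus the rebate, the effective demand curve becomes Qd = 10941 - 5p.
Equate the new curves: 10941 - 5p = 4p - 4417, giving 15358 = 9p, p = 15358/9 ≈ 1706.4444, Q = 21679/9 ≈ 2408.7778.
Δp = 1706.4444 − 1637 = +69.44.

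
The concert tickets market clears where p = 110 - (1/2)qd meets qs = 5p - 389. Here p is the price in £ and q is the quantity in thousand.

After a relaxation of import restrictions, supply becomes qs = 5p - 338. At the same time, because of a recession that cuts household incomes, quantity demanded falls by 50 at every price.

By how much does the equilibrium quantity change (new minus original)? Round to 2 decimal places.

Initially, 220 - 2p = 5p - 389, so 609 = 7p and p = 87, q = 46.
The shock moves the curves to qd = 170 - 2p and qs = 5p - 338.
Setting them equal: 170 - 2p = 5p - 338 → 508 = 7p, so p = 508/7 ≈ 72.5714 and q = 174/7 ≈ 24.8571.
Δq = 24.8571 − 46 = -21.14.

-21.14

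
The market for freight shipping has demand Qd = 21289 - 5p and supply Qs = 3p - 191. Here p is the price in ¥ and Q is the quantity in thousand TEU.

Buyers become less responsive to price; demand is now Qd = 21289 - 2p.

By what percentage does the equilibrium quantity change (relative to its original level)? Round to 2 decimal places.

Initially, 21289 - 5p = 3p - 191, so 21480 = 8p and p = 2685, Q = 7864.
With the change applied: demand Qd = 21289 - 2p, supply Qs = 3p - 191.
Equate the new curves: 21289 - 2p = 3p - 191, giving 21480 = 5p, p = 4296, Q = 12697.
%ΔQ = (12697 − 7864) / 7864 × 100 = +61.46%.

+61.46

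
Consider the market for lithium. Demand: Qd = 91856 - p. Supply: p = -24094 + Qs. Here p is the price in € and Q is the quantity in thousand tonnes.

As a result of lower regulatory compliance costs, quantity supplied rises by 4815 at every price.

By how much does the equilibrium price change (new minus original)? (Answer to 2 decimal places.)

-2407.50

Initially, 91856 - p = p + 24094, so 67762 = 2p and p = 33881, Q = 57975.
The new curves are Qd = 91856 - p (demand) and Qs = p + 28909 (supply).
Setting them equal: 91856 - p = p + 28909 → 62947 = 2p, so p = 31473.5 and Q = 60382.5.
Δp = 31473.5 − 33881 = -2407.50.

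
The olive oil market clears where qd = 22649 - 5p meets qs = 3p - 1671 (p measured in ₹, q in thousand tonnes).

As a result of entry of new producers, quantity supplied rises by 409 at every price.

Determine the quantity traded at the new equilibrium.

Initially, 22649 - 5p = 3p - 1671, so 24320 = 8p and p = 3040, q = 7449.
With the change applied: demand qd = 22649 - 5p, supply qs = 3p - 1262.
Setting them equal: 22649 - 5p = 3p - 1262 → 23911 = 8p, so p = 2988.875 and q = 7704.625.

7704.625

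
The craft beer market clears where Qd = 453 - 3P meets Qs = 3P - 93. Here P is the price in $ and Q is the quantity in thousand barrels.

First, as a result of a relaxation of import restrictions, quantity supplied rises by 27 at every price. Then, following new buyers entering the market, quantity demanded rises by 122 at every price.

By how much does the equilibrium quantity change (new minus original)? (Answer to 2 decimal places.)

Initially, 453 - 3P = 3P - 93, so 546 = 6P and P = 91, Q = 180.
The new curves are Qd = 575 - 3P (demand) and Qs = 3P - 66 (supply).
Equate the new curves: 575 - 3P = 3P - 66, giving 641 = 6P, P = 641/6 ≈ 106.8333, Q = 254.5.
ΔQ = 254.5 − 180 = +74.50.

+74.50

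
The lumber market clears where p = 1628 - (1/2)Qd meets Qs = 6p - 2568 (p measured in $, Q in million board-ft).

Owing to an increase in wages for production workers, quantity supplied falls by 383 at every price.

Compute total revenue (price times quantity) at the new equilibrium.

Original equilibrium: 3256 - 2p = 6p - 2568 gives 5824 = 8p, so p = 728 and Q = 1800.
The new curves are Qd = 3256 - 2p (demand) and Qs = 6p - 2951 (supply).
New equilibrium: 3256 - 2p = 6p - 2951 ⇒ 6207 = 8p ⇒ p = 775.875, Q = 1704.25.
New expenditure = 775.875 × 1704.25 = 1322284.96875.

1322284.96875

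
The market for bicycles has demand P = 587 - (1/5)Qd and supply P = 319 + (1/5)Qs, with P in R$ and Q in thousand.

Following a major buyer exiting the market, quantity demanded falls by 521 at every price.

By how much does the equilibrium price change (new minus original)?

-52.1

Before the shock: 2935 - 5P = 5P - 1595 ⇒ 4530 = 10P ⇒ P = 453, Q = 670.
After the shift, demand is Qd = 2414 - 5P and supply is Qs = 5P - 1595.
Clearing the new market: 2414 - 5P = 5P - 1595, so P = 400.9 and Q = 409.5.
ΔP = 400.9 − 453 = -52.1.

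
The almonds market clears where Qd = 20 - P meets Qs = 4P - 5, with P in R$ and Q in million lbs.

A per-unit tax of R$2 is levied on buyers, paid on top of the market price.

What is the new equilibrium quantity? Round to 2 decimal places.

13.40

Before the shock: 20 - P = 4P - 5 ⇒ 25 = 5P ⇒ P = 5, Q = 15.
Since buyers pay the price plus the tax, the effective demand curve becomes Qd = 18 - P.
Clearing the new market: 18 - P = 4P - 5, so P = 4.6 and Q = 13.4.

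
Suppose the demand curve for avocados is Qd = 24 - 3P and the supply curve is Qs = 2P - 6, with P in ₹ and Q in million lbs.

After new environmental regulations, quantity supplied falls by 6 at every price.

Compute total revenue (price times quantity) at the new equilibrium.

Solve the original market: 24 - 3P = 2P - 6, hence P = 6 and Q = 6.
The shock moves the curves to Qd = 24 - 3P and Qs = 2P - 12.
Equate the new curves: 24 - 3P = 2P - 12, giving 36 = 5P, P = 7.2, Q = 2.4.
New expenditure = 7.2 × 2.4 = 17.28.

17.28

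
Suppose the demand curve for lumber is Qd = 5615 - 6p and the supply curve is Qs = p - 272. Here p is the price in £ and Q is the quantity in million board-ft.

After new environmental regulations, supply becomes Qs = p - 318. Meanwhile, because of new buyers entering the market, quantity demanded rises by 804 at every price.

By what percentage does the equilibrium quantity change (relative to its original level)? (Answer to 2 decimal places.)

+13.26

Solve the original market: 5615 - 6p = p - 272, hence p = 841 and Q = 569.
The shock moves the curves to Qd = 6419 - 6p and Qs = p - 318.
Equate the new curves: 6419 - 6p = p - 318, giving 6737 = 7p, p = 6737/7 ≈ 962.4286, Q = 4511/7 ≈ 644.4286.
%ΔQ = (644.4286 − 569) / 569 × 100 = +13.26%.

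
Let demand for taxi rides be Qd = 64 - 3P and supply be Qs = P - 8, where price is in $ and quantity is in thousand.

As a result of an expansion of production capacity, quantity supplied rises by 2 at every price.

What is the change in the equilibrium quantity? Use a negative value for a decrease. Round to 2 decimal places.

+1.50

Initially, 64 - 3P = P - 8, so 72 = 4P and P = 18, Q = 10.
The new curves are Qd = 64 - 3P (demand) and Qs = P - 6 (supply).
Equate the new curves: 64 - 3P = P - 6, giving 70 = 4P, P = 17.5, Q = 11.5.
ΔQ = 11.5 − 10 = +1.50.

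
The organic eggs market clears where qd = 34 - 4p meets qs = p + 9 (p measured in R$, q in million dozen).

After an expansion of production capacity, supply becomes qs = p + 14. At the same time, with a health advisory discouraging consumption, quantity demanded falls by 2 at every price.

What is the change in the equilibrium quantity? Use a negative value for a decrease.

+3.6

Initially, 34 - 4p = p + 9, so 25 = 5p and p = 5, q = 14.
After the shift, demand is qd = 32 - 4p and supply is qs = p + 14.
New equilibrium: 32 - 4p = p + 14 ⇒ 18 = 5p ⇒ p = 3.6, q = 17.6.
Δq = 17.6 − 14 = +3.6.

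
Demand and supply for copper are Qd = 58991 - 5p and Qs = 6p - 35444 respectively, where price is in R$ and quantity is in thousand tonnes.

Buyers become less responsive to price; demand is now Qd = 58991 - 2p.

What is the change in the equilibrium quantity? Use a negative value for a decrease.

+19316.25

Initially, 58991 - 5p = 6p - 35444, so 94435 = 11p and p = 8585, Q = 16066.
The shock moves the curves to Qd = 58991 - 2p and Qs = 6p - 35444.
Equate the new curves: 58991 - 2p = 6p - 35444, giving 94435 = 8p, p = 11804.375, Q = 35382.25.
ΔQ = 35382.25 − 16066 = +19316.25.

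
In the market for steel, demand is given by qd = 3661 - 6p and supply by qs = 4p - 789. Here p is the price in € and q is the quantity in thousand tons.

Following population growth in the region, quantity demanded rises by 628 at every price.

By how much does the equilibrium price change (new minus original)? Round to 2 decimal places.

Initially, 3661 - 6p = 4p - 789, so 4450 = 10p and p = 445, q = 991.
The new curves are qd = 4289 - 6p (demand) and qs = 4p - 789 (supply).
New equilibrium: 4289 - 6p = 4p - 789 ⇒ 5078 = 10p ⇒ p = 507.8, q = 1242.2.
Δp = 507.8 − 445 = +62.80.

+62.80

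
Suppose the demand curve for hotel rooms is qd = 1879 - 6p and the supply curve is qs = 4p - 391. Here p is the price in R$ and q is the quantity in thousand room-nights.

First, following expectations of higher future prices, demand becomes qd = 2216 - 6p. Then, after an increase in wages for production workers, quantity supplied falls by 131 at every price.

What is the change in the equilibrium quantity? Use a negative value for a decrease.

Initially, 1879 - 6p = 4p - 391, so 2270 = 10p and p = 227, q = 517.
After the shift, demand is qd = 2216 - 6p and supply is qs = 4p - 522.
Clearing the new market: 2216 - 6p = 4p - 522, so p = 273.8 and q = 573.2.
Δq = 573.2 − 517 = +56.2.

+56.2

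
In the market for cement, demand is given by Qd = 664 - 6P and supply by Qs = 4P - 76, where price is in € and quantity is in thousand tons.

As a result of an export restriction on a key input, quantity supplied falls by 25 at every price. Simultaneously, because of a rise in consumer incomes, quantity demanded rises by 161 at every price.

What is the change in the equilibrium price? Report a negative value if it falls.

+18.6

Original equilibrium: 664 - 6P = 4P - 76 gives 740 = 10P, so P = 74 and Q = 220.
With the change applied: demand Qd = 825 - 6P, supply Qs = 4P - 101.
New equilibrium: 825 - 6P = 4P - 101 ⇒ 926 = 10P ⇒ P = 92.6, Q = 269.4.
ΔP = 92.6 − 74 = +18.6.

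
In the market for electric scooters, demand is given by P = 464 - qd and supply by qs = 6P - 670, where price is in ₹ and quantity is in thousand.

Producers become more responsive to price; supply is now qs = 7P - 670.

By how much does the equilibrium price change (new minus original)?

-20.25

Initially, 464 - P = 6P - 670, so 1134 = 7P and P = 162, q = 302.
The shock moves the curves to qd = 464 - P and qs = 7P - 670.
Clearing the new market: 464 - P = 7P - 670, so P = 141.75 and q = 322.25.
ΔP = 141.75 − 162 = -20.25.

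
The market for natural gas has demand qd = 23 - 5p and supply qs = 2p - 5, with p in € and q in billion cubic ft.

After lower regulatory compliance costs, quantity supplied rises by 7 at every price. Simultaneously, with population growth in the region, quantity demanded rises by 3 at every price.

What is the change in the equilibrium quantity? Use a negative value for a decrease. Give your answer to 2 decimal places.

Solve the original market: 23 - 5p = 2p - 5, hence p = 4 and q = 3.
After the shift, demand is qd = 26 - 5p and supply is qs = 2p + 2.
New equilibrium: 26 - 5p = 2p + 2 ⇒ 24 = 7p ⇒ p = 24/7 ≈ 3.4286, q = 62/7 ≈ 8.8571.
Δq = 8.8571 − 3 = +5.86.

+5.86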